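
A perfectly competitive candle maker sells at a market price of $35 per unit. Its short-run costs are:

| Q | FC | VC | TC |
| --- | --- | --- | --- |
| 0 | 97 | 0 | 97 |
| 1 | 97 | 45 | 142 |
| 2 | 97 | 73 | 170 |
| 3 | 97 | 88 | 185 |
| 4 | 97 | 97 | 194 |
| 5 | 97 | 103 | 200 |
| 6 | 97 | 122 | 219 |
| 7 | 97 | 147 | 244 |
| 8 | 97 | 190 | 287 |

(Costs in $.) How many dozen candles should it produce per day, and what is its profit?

Tabulate TR − TC: Q=0: -97; Q=1: -107; Q=2: -100; Q=3: -80; Q=4: -54; Q=5: -25; Q=6: -9; Q=7: 1; Q=8: -7.
Profit is maximized at Q = 7. AVC there is 147/7 = $21 ≤ P, so producing beats shutting down (which would give -$97).

Q = 7; profit = $1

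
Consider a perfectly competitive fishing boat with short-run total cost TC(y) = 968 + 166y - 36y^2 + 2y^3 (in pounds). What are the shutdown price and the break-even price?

Shutdown price = £4; break-even price = £100

AVC = 166 - 36y + 2y^2; minimized at y = 9, giving min AVC = £4. That is the shutdown price.
ATC = 968/y + 166 - 36y + 2y^2. Setting dATC/dy = −968/y^2 − 36 + 4y = 0 gives y = 11 (since 4·11^3 − 36·11^2 = 968).
min ATC = 968/11 + 166 − 36·11 + 2·11^2 = £100. That is the break-even price.
Between these two prices the firm operates at a loss; above £100 it earns a profit.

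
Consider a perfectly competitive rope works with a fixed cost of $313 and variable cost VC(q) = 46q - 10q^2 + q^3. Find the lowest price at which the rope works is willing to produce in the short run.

Short-run supply begins at min AVC. From VC = 46q - 10q^2 + q^3, AVC = 46 - 10q + q^2.
At the minimum of AVC, MC = AVC. MC = 46 - 20q + 3q^2; setting MC = AVC gives 2q^2 - 10q = 0, so q = 5. min AVC = 21.
For P < $21 the firm produces nothing.

$21 per unit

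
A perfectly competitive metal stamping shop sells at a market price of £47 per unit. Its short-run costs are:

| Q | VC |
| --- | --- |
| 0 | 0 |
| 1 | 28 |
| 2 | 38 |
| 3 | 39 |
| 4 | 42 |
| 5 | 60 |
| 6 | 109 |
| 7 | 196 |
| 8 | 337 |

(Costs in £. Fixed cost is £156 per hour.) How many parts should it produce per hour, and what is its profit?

Q = 5; profit = £19

Profit at each row (π = 47Q − TC): Q=0: -156; Q=1: -137; Q=2: -100; Q=3: -54; Q=4: -10; Q=5: 19; Q=6: 17; Q=7: -23; Q=8: -117.
Profit is maximized at Q = 5. AVC there is 60/5 = £12 ≤ P, so producing beats shutting down (which would give -£156).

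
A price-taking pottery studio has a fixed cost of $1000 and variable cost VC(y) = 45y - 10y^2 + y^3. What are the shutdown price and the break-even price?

Shutdown price = min AVC. AVC = 45 - 10y + y^2, with vertex at y = 5 and minimum $20.
ATC = 1000/y + 45 - 10y + y^2. Setting dATC/dy = −1000/y^2 − 10 + 2y = 0 gives y = 10 (since 2·10^3 − 10·10^2 = 1000).
min ATC = 1000/10 + 45 − 10·10 + 10^2 = $145. That is the break-even price.
Between these two prices the firm operates at a loss; above $145 it earns a profit.

Shutdown price = $20; break-even price = $145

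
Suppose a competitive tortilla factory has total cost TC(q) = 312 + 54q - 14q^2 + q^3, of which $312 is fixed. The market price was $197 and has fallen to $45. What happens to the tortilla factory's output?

AVC = 54 - 14q + q^2, minimized at q = 7 where min AVC = $5. MC = 54 - 28q + 3q^2.
With P = $197 above the shutdown price, P = MC gives q = 13.
At P = $45 ≥ min AVC, set P = MC: q = 9. The firm stays open but cuts output.

Output falls from 13 to 9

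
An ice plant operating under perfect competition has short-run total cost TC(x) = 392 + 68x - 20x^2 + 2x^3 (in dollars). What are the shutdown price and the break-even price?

Shutdown price = $18; break-even price = $82

AVC = 68 - 20x + 2x^2; minimized at x = 5, giving min AVC = $18. That is the shutdown price.
ATC = 392/x + 68 - 20x + 2x^2. Setting dATC/dx = −392/x^2 − 20 + 4x = 0 gives x = 7 (since 4·7^3 − 20·7^2 = 392).
min ATC = 392/7 + 68 − 20·7 + 2·7^2 = $82. That is the break-even price.
For $18 ≤ P < $82 the firm produces at a loss; below $18 it shuts down.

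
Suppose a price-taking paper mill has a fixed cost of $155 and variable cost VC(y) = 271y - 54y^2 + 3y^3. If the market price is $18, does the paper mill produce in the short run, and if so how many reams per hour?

Variable cost is VC = 271y - 54y^2 + 3y^3, so AVC = VC/y = 271 - 54y + 3y^2 and MC = dTC/dy = 271 - 108y + 9y^2.
AVC hits its minimum where MC = AVC, at y = 9, giving min AVC = 271 - 54·9 + 3·9^2 = $28.
With P < min AVC ($18 < $28), every unit sold adds to the loss.
The firm minimizes its loss by shutting down and losing only its fixed cost of $155.

Shut down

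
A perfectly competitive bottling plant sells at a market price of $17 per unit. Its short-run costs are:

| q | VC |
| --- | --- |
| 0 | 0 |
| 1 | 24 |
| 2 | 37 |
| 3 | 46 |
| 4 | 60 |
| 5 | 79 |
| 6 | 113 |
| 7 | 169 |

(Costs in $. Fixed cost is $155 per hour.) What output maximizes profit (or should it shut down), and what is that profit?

Compute π = P·q − TC at each output: q=0: -155; q=1: -162; q=2: -158; q=3: -150; q=4: -147; q=5: -149; q=6: -166; q=7: -205.
Profit is maximized at q = 4. AVC there is 60/4 = $15 ≤ P, so producing beats shutting down (which would give -$155).

q = 4; profit = -$147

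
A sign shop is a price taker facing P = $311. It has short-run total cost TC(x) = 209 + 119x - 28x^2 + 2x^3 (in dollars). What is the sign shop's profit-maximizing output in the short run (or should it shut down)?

Produce at x = 12

Variable cost is VC = 119x - 28x^2 + 2x^3, so AVC = VC/x = 119 - 28x + 2x^2 and MC = dTC/dx = 119 - 56x + 6x^2.
AVC hits its minimum where MC = AVC, at x = 7, giving min AVC = 119 - 28·7 + 2·7^2 = $21.
Because $311 ≥ $21, revenue can cover variable cost; the firm operates.
P = MC gives -192 - 56x + 6x^2 = 0, with roots -8/3 and 12. Take the larger (rising MC): x* = 12.
Check: AVC at x = 12 is $71 ≤ P, so revenue covers variable cost.
Profit = P·x − TC = 311·12 − 1061 = $2671.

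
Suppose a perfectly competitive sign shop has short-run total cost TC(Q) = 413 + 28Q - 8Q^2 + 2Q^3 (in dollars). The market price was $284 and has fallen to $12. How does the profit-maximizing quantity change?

Output falls from 8 to 0 (the firm shuts down)

AVC = 28 - 8Q + 2Q^2, minimized at Q = 2 where min AVC = $20. MC = 28 - 16Q + 6Q^2.
At P = $284 ≥ min AVC, set P = MC on the rising branch: Q = 8.
At P = $12 < min AVC = $20, price no longer covers variable cost at any output, so the firm shuts down: Q = 0.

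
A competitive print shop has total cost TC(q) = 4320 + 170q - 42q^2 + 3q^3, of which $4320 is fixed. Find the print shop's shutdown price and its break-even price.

Shutdown price = $23; break-even price = $458

Shutdown price = min AVC. AVC = 170 - 42q + 3q^2, with vertex at q = 7 and minimum $23.
ATC = 4320/q + 170 - 42q + 3q^2. Setting dATC/dq = −4320/q^2 − 42 + 6q = 0 gives q = 12 (since 6·12^3 − 42·12^2 = 4320).
min ATC = 4320/12 + 170 − 42·12 + 3·12^2 = $458. That is the break-even price.
Between these two prices the firm operates at a loss; above $458 it earns a profit.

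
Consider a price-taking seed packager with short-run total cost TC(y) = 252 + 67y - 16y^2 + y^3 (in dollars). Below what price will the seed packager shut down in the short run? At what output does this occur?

The firm shuts down when price falls below the minimum of average variable cost. AVC = VC/y = 67 - 16y + y^2.
dAVC/dy = -16 + 2y = 0 gives y = 8. min AVC = 67 - 16·8 + 8^2 = 3.
For P < $3 the firm produces nothing.

$3 per unit, at y = 8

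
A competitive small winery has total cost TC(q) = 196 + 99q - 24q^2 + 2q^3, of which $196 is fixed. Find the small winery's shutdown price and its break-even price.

Shutdown price = min AVC. AVC = 99 - 24q + 2q^2, with vertex at q = 6 and minimum $27.
ATC = 196/q + 99 - 24q + 2q^2. Setting dATC/dq = −196/q^2 − 24 + 4q = 0 gives q = 7 (since 4·7^3 − 24·7^2 = 196).
min ATC = 196/7 + 99 − 24·7 + 2·7^2 = $57. That is the break-even price.
For $27 ≤ P < $57 the firm produces at a loss; below $27 it shuts down.

Shutdown price = $27; break-even price = $57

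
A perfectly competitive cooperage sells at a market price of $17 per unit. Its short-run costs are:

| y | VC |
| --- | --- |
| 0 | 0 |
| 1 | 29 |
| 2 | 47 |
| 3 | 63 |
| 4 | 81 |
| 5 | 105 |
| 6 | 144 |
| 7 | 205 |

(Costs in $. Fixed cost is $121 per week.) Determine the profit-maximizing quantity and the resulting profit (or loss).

y = 0 (shut down); profit = -$121

Profit at each row (π = 17y − TC): y=0: -121; y=1: -133; y=2: -134; y=3: -133; y=4: -134; y=5: -141; y=6: -163; y=7: -207.
Profit is highest at y = 0. Equivalently, the lowest AVC in the table is 81/4 ≈ $20.25 at y = 4, and P = $17 falls below it — price never covers variable cost, so the firm shuts down and loses only its fixed cost.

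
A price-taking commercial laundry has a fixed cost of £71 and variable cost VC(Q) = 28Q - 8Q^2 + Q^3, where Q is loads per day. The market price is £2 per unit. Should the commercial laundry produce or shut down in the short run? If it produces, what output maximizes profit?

Shut down

From TC, MC = TC'(Q) = 28 - 16Q + 3Q^2 and AVC = VC/Q = 28 - 8Q + Q^2.
AVC is minimized where dAVC/dQ = -8 + 2Q = 0, at Q = 4; min AVC = 28 - 8·4 + 4^2 = £12.
P = £2 lies below min AVC = £12; no output level covers variable cost.
Shutting down limits the loss to fixed cost, £71.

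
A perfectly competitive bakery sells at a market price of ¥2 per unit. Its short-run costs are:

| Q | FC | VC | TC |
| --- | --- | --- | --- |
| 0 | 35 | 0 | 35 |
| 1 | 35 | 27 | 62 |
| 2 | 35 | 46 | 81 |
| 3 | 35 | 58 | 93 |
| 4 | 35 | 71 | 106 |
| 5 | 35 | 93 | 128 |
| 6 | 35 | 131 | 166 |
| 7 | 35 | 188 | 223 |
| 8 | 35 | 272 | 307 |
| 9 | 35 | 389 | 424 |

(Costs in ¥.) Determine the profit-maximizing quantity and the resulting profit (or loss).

Compute π = P·Q − TC at each output: Q=0: -35; Q=1: -60; Q=2: -77; Q=3: -87; Q=4: -98; Q=5: -118; Q=6: -154; Q=7: -209; Q=8: -291; Q=9: -406.
Profit is highest at Q = 0. Equivalently, the lowest AVC in the table is 71/4 ≈ ¥17.75 at Q = 4, and P = ¥2 falls below it — price never covers variable cost, so the firm shuts down and loses only its fixed cost.

Q = 0 (shut down); profit = -¥35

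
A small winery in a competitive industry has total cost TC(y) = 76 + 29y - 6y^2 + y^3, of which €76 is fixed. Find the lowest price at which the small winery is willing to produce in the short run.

The shutdown price is the minimum of AVC. VC = 29y - 6y^2 + y^3, so AVC = 29 - 6y + y^2.
dAVC/dy = -6 + 2y = 0 gives y = 3. min AVC = 29 - 6·3 + 3^2 = 20.
For P < €20 the firm produces nothing.

€20 per unit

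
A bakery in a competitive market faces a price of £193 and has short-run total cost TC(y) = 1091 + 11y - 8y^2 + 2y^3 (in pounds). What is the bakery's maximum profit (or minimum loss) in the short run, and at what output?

AVC = 11 - 8y + 2y^2; min AVC = £3 at y = 2. Since P = £193 ≥ min AVC, the firm produces.
With MC = 11 - 16y + 6y^2, P = MC on the upward-sloping part at y* = 7.
TR = 193·7 = 1351. TC = 1091 + 371 = 1462. Profit = 1351 − 1462 = -£111.
That loss of £111 beats the £1091 the firm would lose by shutting down; producing recovers £980 of fixed cost.

Profit = -£111 at y = 7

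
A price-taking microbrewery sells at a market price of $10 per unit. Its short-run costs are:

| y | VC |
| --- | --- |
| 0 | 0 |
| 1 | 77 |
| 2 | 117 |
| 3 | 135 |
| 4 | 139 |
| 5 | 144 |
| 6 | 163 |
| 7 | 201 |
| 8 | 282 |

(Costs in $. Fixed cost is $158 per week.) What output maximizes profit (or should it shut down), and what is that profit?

Compute π = P·y − TC at each output: y=0: -158; y=1: -225; y=2: -255; y=3: -263; y=4: -257; y=5: -252; y=6: -261; y=7: -289; y=8: -360.
Profit is highest at y = 0. Equivalently, the lowest AVC in the table is 163/6 ≈ $27.17 at y = 6, and P = $10 falls below it — price never covers variable cost, so the firm shuts down and loses only its fixed cost.

y = 0 (shut down); profit = -$158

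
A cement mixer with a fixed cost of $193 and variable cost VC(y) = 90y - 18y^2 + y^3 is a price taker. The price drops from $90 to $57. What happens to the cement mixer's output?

MC = 90 - 36y + 3y^2; the shutdown threshold is min AVC = $9 (at y = 9).
At P = $90 ≥ min AVC, set P = MC on the rising branch: y = 12.
At P = $57 ≥ min AVC, set P = MC: y = 11. The firm stays open but cuts output.

Output falls from 12 to 11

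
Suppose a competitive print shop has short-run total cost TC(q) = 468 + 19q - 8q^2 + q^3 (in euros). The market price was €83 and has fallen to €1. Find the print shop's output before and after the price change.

Output falls from 8 to 0 (the firm shuts down)

AVC = 19 - 8q + q^2, minimized at q = 4 where min AVC = €3. MC = 19 - 16q + 3q^2.
At P = €83 ≥ min AVC, set P = MC on the rising branch: q = 8.
At P = €1 < min AVC = €3, price no longer covers variable cost at any output, so the firm shuts down: q = 0.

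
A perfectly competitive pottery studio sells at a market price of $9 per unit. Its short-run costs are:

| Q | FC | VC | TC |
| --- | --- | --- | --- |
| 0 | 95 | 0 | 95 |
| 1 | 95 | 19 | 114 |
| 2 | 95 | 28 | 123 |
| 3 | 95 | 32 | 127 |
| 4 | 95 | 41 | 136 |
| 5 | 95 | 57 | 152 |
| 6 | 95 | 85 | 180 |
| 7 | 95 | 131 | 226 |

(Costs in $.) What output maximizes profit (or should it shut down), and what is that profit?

Q = 0 (shut down); profit = -$95

Compute π = P·Q − TC at each output: Q=0: -95; Q=1: -105; Q=2: -105; Q=3: -100; Q=4: -100; Q=5: -107; Q=6: -126; Q=7: -163.
Profit is highest at Q = 0. Equivalently, the lowest AVC in the table is 41/4 ≈ $10.25 at Q = 4, and P = $9 falls below it — price never covers variable cost, so the firm shuts down and loses only its fixed cost.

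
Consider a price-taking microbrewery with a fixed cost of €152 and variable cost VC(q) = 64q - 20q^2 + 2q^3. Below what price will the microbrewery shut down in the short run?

The shutdown price is the minimum of AVC. VC = 64q - 20q^2 + 2q^3, so AVC = 64 - 20q + 2q^2.
At the minimum of AVC, MC = AVC. MC = 64 - 40q + 6q^2; setting MC = AVC gives 4q^2 - 20q = 0, so q = 5. min AVC = 14.
The firm shuts down for any P below €14.

€14 per unit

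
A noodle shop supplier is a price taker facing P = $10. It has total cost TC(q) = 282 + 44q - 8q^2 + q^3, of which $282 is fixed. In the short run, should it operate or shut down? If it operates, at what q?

Shut down

From TC, MC = TC'(q) = 44 - 16q + 3q^2 and AVC = VC/q = 44 - 8q + q^2.
AVC is minimized where dAVC/dq = -8 + 2q = 0, at q = 4; min AVC = 44 - 8·4 + 4^2 = $28.
P = $10 lies below min AVC = $28; no output level covers variable cost.
Best response: produce nothing and absorb the $282 fixed cost.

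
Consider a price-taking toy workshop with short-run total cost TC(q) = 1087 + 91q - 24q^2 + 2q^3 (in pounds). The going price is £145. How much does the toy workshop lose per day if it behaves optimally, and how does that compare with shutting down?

AVC = 91 - 24q + 2q^2; min AVC = £19 at q = 6. Since P = £145 ≥ min AVC, the firm produces.
With MC = 91 - 48q + 6q^2, P = MC on the upward-sloping part at q* = 9.
TR = 145·9 = 1305. TC = 1087 + 333 = 1420. Profit = 1305 − 1420 = -£115.
That loss of £115 beats the £1087 the firm would lose by shutting down; producing recovers £972 of fixed cost.

Profit = -£115 at q = 9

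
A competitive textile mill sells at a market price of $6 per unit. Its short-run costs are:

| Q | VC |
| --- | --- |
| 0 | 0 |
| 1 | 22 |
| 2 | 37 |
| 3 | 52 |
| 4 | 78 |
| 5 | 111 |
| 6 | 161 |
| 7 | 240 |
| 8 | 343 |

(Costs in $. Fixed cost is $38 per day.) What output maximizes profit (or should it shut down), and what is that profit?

Tabulate TR − TC: Q=0: -38; Q=1: -54; Q=2: -63; Q=3: -72; Q=4: -92; Q=5: -119; Q=6: -163; Q=7: -236; Q=8: -333.
Profit is highest at Q = 0. Equivalently, the lowest AVC in the table is 52/3 ≈ $17.33 at Q = 3, and P = $6 falls below it — price never covers variable cost, so the firm shuts down and loses only its fixed cost.

Q = 0 (shut down); profit = -$38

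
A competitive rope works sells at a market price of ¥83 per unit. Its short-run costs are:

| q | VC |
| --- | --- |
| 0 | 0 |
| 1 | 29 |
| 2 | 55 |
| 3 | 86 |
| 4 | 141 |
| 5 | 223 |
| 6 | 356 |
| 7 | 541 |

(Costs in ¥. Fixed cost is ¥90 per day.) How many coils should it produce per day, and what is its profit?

Compute π = P·q − TC at each output: q=0: -90; q=1: -36; q=2: 21; q=3: 73; q=4: 101; q=5: 102; q=6: 52; q=7: -50.
Profit is maximized at q = 5. AVC there is 223/5 = ¥44.60 ≤ P, so producing beats shutting down (which would give -¥90).

q = 5; profit = ¥102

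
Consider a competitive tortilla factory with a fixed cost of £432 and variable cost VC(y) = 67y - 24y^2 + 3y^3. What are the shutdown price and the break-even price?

Shutdown price = £19; break-even price = £103

Shutdown price = min AVC. AVC = 67 - 24y + 3y^2, with vertex at y = 4 and minimum £19.
ATC = 432/y + 67 - 24y + 3y^2. Setting dATC/dy = −432/y^2 − 24 + 6y = 0 gives y = 6 (since 6·6^3 − 24·6^2 = 432).
min ATC = 432/6 + 67 − 24·6 + 3·6^2 = £103. That is the break-even price.
For £19 ≤ P < £103 the firm produces at a loss; below £19 it shuts down.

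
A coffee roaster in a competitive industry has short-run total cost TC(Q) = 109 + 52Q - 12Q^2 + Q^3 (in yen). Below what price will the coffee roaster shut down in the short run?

¥16 per unit

The firm shuts down when price falls below the minimum of average variable cost. AVC = VC/Q = 52 - 12Q + Q^2.
dAVC/dQ = -12 + 2Q = 0 gives Q = 6. min AVC = 52 - 12·6 + 6^2 = 16.
For P < ¥16 the firm produces nothing.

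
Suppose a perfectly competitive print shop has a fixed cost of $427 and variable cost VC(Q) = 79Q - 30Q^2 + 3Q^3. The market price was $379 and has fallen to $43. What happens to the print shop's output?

Output falls from 10 to 6

AVC = 79 - 30Q + 3Q^2, minimized at Q = 5 where min AVC = $4. MC = 79 - 60Q + 9Q^2.
With P = $379 above the shutdown price, P = MC gives Q = 10.
At P = $43 ≥ min AVC, set P = MC: Q = 6. The firm stays open but cuts output.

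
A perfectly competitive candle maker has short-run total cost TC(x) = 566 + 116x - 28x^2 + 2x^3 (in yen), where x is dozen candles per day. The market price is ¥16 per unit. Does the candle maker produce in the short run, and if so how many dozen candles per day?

Shut down

From TC, MC = TC'(x) = 116 - 56x + 6x^2 and AVC = VC/x = 116 - 28x + 2x^2.
AVC hits its minimum where MC = AVC, at x = 7, giving min AVC = 116 - 28·7 + 2·7^2 = ¥18.
P = ¥16 lies below min AVC = ¥18; no output level covers variable cost.
Shutting down limits the loss to fixed cost, ¥566.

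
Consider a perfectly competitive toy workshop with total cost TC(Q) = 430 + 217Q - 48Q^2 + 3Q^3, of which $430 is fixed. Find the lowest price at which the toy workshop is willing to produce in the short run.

$25 per unit

The firm shuts down when price falls below the minimum of average variable cost. AVC = VC/Q = 217 - 48Q + 3Q^2.
At the minimum of AVC, MC = AVC. MC = 217 - 96Q + 9Q^2; setting MC = AVC gives 6Q^2 - 48Q = 0, so Q = 8. min AVC = 25.
For P < $25 the firm produces nothing.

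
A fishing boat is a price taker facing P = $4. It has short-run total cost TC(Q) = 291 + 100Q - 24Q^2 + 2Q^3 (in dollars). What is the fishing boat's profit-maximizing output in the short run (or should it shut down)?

Strip out fixed cost: VC = 100Q - 24Q^2 + 2Q^3. Then AVC = 100 - 24Q + 2Q^2 and MC = 100 - 48Q + 6Q^2.
The AVC parabola has its vertex at Q = 24/4 = 6, where AVC = 100 - 24·6 + 2·6^2 = $28.
Since P = $4 < min AVC = $28, price fails to cover variable cost at any output.
Best response: produce nothing and absorb the $291 fixed cost.

Shut down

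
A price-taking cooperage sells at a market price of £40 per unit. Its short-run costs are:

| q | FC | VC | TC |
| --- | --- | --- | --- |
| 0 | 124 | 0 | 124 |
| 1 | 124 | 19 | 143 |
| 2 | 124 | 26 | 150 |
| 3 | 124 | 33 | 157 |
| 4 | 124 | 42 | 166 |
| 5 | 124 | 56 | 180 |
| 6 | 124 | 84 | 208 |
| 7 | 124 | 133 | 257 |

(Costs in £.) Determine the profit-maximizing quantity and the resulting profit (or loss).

Profit at each row (π = 40q − TC): q=0: -124; q=1: -103; q=2: -70; q=3: -37; q=4: -6; q=5: 20; q=6: 32; q=7: 23.
Profit is maximized at q = 6. AVC there is 84/6 = £14 ≤ P, so producing beats shutting down (which would give -£124).

q = 6; profit = £32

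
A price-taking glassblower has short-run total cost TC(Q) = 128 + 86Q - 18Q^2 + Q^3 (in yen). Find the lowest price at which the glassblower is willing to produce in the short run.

¥5 per unit

Short-run supply begins at min AVC. From VC = 86Q - 18Q^2 + Q^3, AVC = 86 - 18Q + Q^2.
At the minimum of AVC, MC = AVC. MC = 86 - 36Q + 3Q^2; setting MC = AVC gives 2Q^2 - 18Q = 0, so Q = 9. min AVC = 5.
For P < ¥5 the firm produces nothing.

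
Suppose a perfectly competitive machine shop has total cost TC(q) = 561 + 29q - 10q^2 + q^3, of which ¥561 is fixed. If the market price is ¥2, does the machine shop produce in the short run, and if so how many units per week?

Shut down

Variable cost is VC = 29q - 10q^2 + q^3, so AVC = VC/q = 29 - 10q + q^2 and MC = dTC/dq = 29 - 20q + 3q^2.
The AVC parabola has its vertex at q = 10/2 = 5, where AVC = 29 - 10·5 + 5^2 = ¥4.
P = ¥2 lies below min AVC = ¥4; no output level covers variable cost.
Shutting down limits the loss to fixed cost, ¥561.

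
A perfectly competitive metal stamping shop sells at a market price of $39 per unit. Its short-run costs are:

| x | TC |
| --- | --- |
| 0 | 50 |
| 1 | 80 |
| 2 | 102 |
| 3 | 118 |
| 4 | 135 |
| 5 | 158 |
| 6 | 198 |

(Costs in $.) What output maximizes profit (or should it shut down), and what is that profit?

x = 5; profit = $37

Tabulate TR − TC: x=0: -50; x=1: -41; x=2: -24; x=3: -1; x=4: 21; x=5: 37; x=6: 36.
Profit is maximized at x = 5. AVC there is 108/5 = $21.60 ≤ P, so producing beats shutting down (which would give -$50).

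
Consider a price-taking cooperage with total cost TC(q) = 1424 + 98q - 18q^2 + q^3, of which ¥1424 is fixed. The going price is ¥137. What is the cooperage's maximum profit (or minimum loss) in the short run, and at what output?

Profit = -¥72 at q = 13

AVC = 98 - 18q + q^2 has its minimum ¥17 at q = 9; price ¥137 clears that bar, so the firm operates.
MC = 98 - 36q + 3q^2. Setting P = MC and taking the root on the rising branch gives q* = 13.
TR = 137·13 = 1781. TC = 1424 + 429 = 1853. Profit = 1781 − 1853 = -¥72.
Shutting down would mean losing the fixed cost of ¥1424, so operating at a loss of ¥72 is better by ¥1352.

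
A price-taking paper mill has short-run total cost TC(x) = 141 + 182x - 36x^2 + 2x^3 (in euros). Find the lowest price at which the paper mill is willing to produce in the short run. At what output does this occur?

The firm shuts down when price falls below the minimum of average variable cost. AVC = VC/x = 182 - 36x + 2x^2.
At the minimum of AVC, MC = AVC. MC = 182 - 72x + 6x^2; setting MC = AVC gives 4x^2 - 36x = 0, so x = 9. min AVC = 20.
For P < €20 the firm produces nothing.

€20 per unit, at x = 9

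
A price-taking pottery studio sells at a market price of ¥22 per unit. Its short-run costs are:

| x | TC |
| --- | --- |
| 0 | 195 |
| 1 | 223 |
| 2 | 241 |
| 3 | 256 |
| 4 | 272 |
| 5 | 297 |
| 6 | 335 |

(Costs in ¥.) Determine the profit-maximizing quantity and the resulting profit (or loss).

x = 4; profit = -¥184

Compute π = P·x − TC at each output: x=0: -195; x=1: -201; x=2: -197; x=3: -190; x=4: -184; x=5: -187; x=6: -203.
Profit is maximized at x = 4. AVC there is 77/4 = ¥19.25 ≤ P, so producing beats shutting down (which would give -¥195).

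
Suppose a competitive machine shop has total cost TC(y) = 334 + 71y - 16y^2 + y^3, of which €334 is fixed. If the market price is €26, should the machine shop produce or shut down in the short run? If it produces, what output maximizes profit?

Variable cost is VC = 71y - 16y^2 + y^3, so AVC = VC/y = 71 - 16y + y^2 and MC = dTC/dy = 71 - 32y + 3y^2.
AVC is minimized where dAVC/dy = -16 + 2y = 0, at y = 8; min AVC = 71 - 16·8 + 8^2 = €7.
P = €26 exceeds min AVC = €7, so the firm stays open.
Set P = MC: 26 = 71 - 32y + 3y^2 → 45 - 32y + 3y^2 = 0. The roots are y = 5/3 and y = 9; the profit-maximizing output is on the rising part of MC, so y* = 9.
Check: AVC at y = 9 is €8 ≤ P, so revenue covers variable cost.
Profit = P·y − TC = 26·9 − 406 = -€172, a loss, but smaller than the €334 fixed cost the firm would lose by shutting down.

Produce at y = 9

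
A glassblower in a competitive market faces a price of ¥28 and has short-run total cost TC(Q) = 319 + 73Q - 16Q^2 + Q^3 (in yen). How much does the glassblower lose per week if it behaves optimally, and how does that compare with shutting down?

AVC = 73 - 16Q + Q^2; min AVC = ¥9 at Q = 8. Since P = ¥28 ≥ min AVC, the firm produces.
MC = 73 - 32Q + 3Q^2. Setting P = MC and taking the root on the rising branch gives Q* = 9.
TR = 28·9 = 252. TC = 319 + 90 = 409. Profit = 252 − 409 = -¥157.
Shutting down would mean losing the fixed cost of ¥319, so operating at a loss of ¥157 is better by ¥162.

Profit = -¥157 at Q = 9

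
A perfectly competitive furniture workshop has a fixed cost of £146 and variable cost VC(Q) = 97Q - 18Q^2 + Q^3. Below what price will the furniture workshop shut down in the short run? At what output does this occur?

The shutdown price is the minimum of AVC. VC = 97Q - 18Q^2 + Q^3, so AVC = 97 - 18Q + Q^2.
dAVC/dQ = -18 + 2Q = 0 gives Q = 9. min AVC = 97 - 18·9 + 9^2 = 16.
For P < £16 the firm produces nothing.

£16 per unit, at Q = 9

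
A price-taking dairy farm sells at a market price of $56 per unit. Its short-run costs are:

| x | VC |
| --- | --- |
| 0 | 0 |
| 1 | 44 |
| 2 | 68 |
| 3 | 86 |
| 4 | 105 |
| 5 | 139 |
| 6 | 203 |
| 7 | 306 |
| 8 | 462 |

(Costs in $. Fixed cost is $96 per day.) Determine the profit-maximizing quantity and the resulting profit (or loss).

Compute π = P·x − TC at each output: x=0: -96; x=1: -84; x=2: -52; x=3: -14; x=4: 23; x=5: 45; x=6: 37; x=7: -10; x=8: -110.
Profit is maximized at x = 5. AVC there is 139/5 = $27.80 ≤ P, so producing beats shutting down (which would give -$96).

x = 5; profit = $45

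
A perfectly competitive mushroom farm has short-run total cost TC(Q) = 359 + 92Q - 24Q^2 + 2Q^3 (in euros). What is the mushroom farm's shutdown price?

Short-run supply begins at min AVC. From VC = 92Q - 24Q^2 + 2Q^3, AVC = 92 - 24Q + 2Q^2.
dAVC/dQ = -24 + 4Q = 0 gives Q = 6. min AVC = 92 - 24·6 + 2·6^2 = 20.
For P < €20 the firm produces nothing.

€20 per unit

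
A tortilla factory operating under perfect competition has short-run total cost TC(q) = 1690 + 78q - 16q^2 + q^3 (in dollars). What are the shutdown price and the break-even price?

AVC = 78 - 16q + q^2; minimized at q = 8, giving min AVC = $14. That is the shutdown price.
ATC = 1690/q + 78 - 16q + q^2. Setting dATC/dq = −1690/q^2 − 16 + 2q = 0 gives q = 13 (since 2·13^3 − 16·13^2 = 1690).
min ATC = 1690/13 + 78 − 16·13 + 13^2 = $169. That is the break-even price.
For $14 ≤ P < $169 the firm produces at a loss; below $14 it shuts down.

Shutdown price = $14; break-even price = $169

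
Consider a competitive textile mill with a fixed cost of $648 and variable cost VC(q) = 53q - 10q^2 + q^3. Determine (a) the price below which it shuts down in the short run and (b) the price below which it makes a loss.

Shutdown price = $28; break-even price = $116

AVC = 53 - 10q + q^2; minimized at q = 5, giving min AVC = $28. That is the shutdown price.
ATC = 648/q + 53 - 10q + q^2. Setting dATC/dq = −648/q^2 − 10 + 2q = 0 gives q = 9 (since 2·9^3 − 10·9^2 = 648).
min ATC = 648/9 + 53 − 10·9 + 9^2 = $116. That is the break-even price.
For $28 ≤ P < $116 the firm produces at a loss; below $28 it shuts down.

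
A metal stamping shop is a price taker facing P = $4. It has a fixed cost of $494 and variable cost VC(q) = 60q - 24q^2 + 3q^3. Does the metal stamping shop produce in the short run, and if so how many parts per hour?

Shut down

From TC, MC = TC'(q) = 60 - 48q + 9q^2 and AVC = VC/q = 60 - 24q + 3q^2.
AVC is minimized where dAVC/dq = -24 + 6q = 0, at q = 4; min AVC = 60 - 24·4 + 3·4^2 = $12.
Since P = $4 < min AVC = $12, price fails to cover variable cost at any output.
Best response: produce nothing and absorb the $494 fixed cost.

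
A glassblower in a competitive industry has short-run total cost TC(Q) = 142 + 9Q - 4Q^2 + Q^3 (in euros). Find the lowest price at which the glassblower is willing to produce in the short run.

€5 per unit

The shutdown price is the minimum of AVC. VC = 9Q - 4Q^2 + Q^3, so AVC = 9 - 4Q + Q^2.
At the minimum of AVC, MC = AVC. MC = 9 - 8Q + 3Q^2; setting MC = AVC gives 2Q^2 - 4Q = 0, so Q = 2. min AVC = 5.
So the shutdown price is €5.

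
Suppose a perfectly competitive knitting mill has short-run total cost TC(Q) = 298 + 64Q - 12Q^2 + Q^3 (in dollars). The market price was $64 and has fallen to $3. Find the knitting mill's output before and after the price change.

MC = 64 - 24Q + 3Q^2; the shutdown threshold is min AVC = $28 (at Q = 6).
With P = $64 above the shutdown price, P = MC gives Q = 8.
At P = $3 < min AVC = $28, price no longer covers variable cost at any output, so the firm shuts down: Q = 0.

Output falls from 8 to 0 (the firm shuts down)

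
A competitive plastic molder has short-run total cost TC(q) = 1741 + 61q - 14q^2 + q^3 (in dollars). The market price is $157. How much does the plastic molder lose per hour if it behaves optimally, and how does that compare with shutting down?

Profit = -$301 at q = 12

AVC = 61 - 14q + q^2; min AVC = $12 at q = 7. Since P = $157 ≥ min AVC, the firm produces.
With MC = 61 - 28q + 3q^2, P = MC on the upward-sloping part at q* = 12.
TR = 157·12 = 1884. TC = 1741 + 444 = 2185. Profit = 1884 − 2185 = -$301.
Shutting down would mean losing the fixed cost of $1741, so operating at a loss of $301 is better by $1440.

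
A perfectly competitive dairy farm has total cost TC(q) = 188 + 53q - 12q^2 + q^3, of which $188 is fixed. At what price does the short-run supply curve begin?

Short-run supply begins at min AVC. From VC = 53q - 12q^2 + q^3, AVC = 53 - 12q + q^2.
dAVC/dq = -12 + 2q = 0 gives q = 6. min AVC = 53 - 12·6 + 6^2 = 17.
For P < $17 the firm produces nothing.

$17 per unit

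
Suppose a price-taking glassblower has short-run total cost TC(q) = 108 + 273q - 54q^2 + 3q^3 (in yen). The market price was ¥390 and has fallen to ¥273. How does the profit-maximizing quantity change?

MC = 273 - 108q + 9q^2; the shutdown threshold is min AVC = ¥30 (at q = 9).
At P = ¥390 ≥ min AVC, set P = MC on the rising branch: q = 13.
At P = ¥273 ≥ min AVC, set P = MC: q = 12. The firm stays open but cuts output.

Output falls from 13 to 12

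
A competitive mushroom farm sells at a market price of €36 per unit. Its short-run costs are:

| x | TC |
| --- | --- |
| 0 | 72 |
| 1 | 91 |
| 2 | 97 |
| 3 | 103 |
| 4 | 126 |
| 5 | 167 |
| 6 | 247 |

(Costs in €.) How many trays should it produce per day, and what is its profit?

Profit at each row (π = 36x − TC): x=0: -72; x=1: -55; x=2: -25; x=3: 5; x=4: 18; x=5: 13; x=6: -31.
Profit is maximized at x = 4. AVC there is 54/4 = €13.50 ≤ P, so producing beats shutting down (which would give -€72).

x = 4; profit = €18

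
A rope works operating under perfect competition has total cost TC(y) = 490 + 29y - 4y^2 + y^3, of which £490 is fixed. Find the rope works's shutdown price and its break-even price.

AVC = 29 - 4y + y^2; minimized at y = 2, giving min AVC = £25. That is the shutdown price.
ATC = 490/y + 29 - 4y + y^2. Setting dATC/dy = −490/y^2 − 4 + 2y = 0 gives y = 7 (since 2·7^3 − 4·7^2 = 490).
min ATC = 490/7 + 29 − 4·7 + 7^2 = £120. That is the break-even price.
Between these two prices the firm operates at a loss; above £120 it earns a profit.

Shutdown price = £25; break-even price = £120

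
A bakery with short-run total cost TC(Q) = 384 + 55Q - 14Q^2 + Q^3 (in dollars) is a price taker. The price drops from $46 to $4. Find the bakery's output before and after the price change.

Output falls from 9 to 0 (the firm shuts down)

MC = 55 - 28Q + 3Q^2; the shutdown threshold is min AVC = $6 (at Q = 7).
With P = $46 above the shutdown price, P = MC gives Q = 9.
At P = $4 < min AVC = $6, price no longer covers variable cost at any output, so the firm shuts down: Q = 0.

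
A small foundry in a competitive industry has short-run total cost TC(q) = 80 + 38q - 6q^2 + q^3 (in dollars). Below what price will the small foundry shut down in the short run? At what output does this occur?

The firm shuts down when price falls below the minimum of average variable cost. AVC = VC/q = 38 - 6q + q^2.
dAVC/dq = -6 + 2q = 0 gives q = 3. min AVC = 38 - 6·3 + 3^2 = 29.
For P < $29 the firm produces nothing.

$29 per unit, at q = 3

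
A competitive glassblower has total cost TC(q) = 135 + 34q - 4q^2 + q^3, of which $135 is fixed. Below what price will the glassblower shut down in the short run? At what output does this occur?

$30 per unit, at q = 2

Short-run supply begins at min AVC. From VC = 34q - 4q^2 + q^3, AVC = 34 - 4q + q^2.
At the minimum of AVC, MC = AVC. MC = 34 - 8q + 3q^2; setting MC = AVC gives 2q^2 - 4q = 0, so q = 2. min AVC = 30.
For P < $30 the firm produces nothing.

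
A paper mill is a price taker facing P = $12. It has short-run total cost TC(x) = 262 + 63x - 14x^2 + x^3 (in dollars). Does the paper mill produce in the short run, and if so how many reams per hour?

From TC, MC = TC'(x) = 63 - 28x + 3x^2 and AVC = VC/x = 63 - 14x + x^2.
The AVC parabola has its vertex at x = 14/2 = 7, where AVC = 63 - 14·7 + 7^2 = $14.
With P < min AVC ($12 < $14), every unit sold adds to the loss.
Shutting down limits the loss to fixed cost, $262.

Shut down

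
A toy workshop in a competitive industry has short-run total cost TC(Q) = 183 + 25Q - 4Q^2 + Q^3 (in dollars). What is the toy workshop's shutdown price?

$21 per unit

Short-run supply begins at min AVC. From VC = 25Q - 4Q^2 + Q^3, AVC = 25 - 4Q + Q^2.
dAVC/dQ = -4 + 2Q = 0 gives Q = 2. min AVC = 25 - 4·2 + 2^2 = 21.
So the shutdown price is $21.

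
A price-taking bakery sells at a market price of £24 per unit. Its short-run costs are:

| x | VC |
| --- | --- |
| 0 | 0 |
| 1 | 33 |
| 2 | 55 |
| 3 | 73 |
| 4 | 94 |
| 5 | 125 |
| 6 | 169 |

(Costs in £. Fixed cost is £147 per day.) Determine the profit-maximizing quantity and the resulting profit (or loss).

Compute π = P·x − TC at each output: x=0: -147; x=1: -156; x=2: -154; x=3: -148; x=4: -145; x=5: -152; x=6: -172.
Profit is maximized at x = 4. AVC there is 94/4 = £23.50 ≤ P, so producing beats shutting down (which would give -£147).

x = 4; profit = -£145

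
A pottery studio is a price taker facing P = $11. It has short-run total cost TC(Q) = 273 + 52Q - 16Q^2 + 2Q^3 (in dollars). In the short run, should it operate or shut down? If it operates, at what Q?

Shut down

From TC, MC = TC'(Q) = 52 - 32Q + 6Q^2 and AVC = VC/Q = 52 - 16Q + 2Q^2.
AVC hits its minimum where MC = AVC, at Q = 4, giving min AVC = 52 - 16·4 + 2·4^2 = $20.
P = $11 lies below min AVC = $20; no output level covers variable cost.
Shutting down limits the loss to fixed cost, $273.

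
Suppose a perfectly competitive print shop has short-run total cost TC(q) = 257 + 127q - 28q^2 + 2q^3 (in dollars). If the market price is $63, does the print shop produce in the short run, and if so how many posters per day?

Produce at q = 8

Variable cost is VC = 127q - 28q^2 + 2q^3, so AVC = VC/q = 127 - 28q + 2q^2 and MC = dTC/dq = 127 - 56q + 6q^2.
AVC hits its minimum where MC = AVC, at q = 7, giving min AVC = 127 - 28·7 + 2·7^2 = $29.
Because $63 ≥ $29, revenue can cover variable cost; the firm operates.
Set P = MC: 63 = 127 - 56q + 6q^2 → 64 - 56q + 6q^2 = 0. The roots are q = 4/3 and q = 8; the profit-maximizing output is on the rising part of MC, so q* = 8.
Check: AVC at q = 8 is $31 ≤ P, so revenue covers variable cost.
Profit = P·q − TC = 63·8 − 505 = -$1, a loss, but smaller than the $257 fixed cost the firm would lose by shutting down.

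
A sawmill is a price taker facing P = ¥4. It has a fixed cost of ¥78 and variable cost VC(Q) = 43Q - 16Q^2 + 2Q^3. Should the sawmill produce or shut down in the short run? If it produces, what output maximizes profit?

Strip out fixed cost: VC = 43Q - 16Q^2 + 2Q^3. Then AVC = 43 - 16Q + 2Q^2 and MC = 43 - 32Q + 6Q^2.
AVC hits its minimum where MC = AVC, at Q = 4, giving min AVC = 43 - 16·4 + 2·4^2 = ¥11.
With P < min AVC (¥4 < ¥11), every unit sold adds to the loss.
The firm minimizes its loss by shutting down and losing only its fixed cost of ¥78.

Shut down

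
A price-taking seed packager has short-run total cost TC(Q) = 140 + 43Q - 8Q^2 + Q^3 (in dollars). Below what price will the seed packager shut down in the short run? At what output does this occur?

$27 per unit, at Q = 4

The shutdown price is the minimum of AVC. VC = 43Q - 8Q^2 + Q^3, so AVC = 43 - 8Q + Q^2.
dAVC/dQ = -8 + 2Q = 0 gives Q = 4. min AVC = 43 - 8·4 + 4^2 = 27.
For P < $27 the firm produces nothing.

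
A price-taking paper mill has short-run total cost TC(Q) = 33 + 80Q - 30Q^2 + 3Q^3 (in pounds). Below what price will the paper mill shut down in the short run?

The shutdown price is the minimum of AVC. VC = 80Q - 30Q^2 + 3Q^3, so AVC = 80 - 30Q + 3Q^2.
At the minimum of AVC, MC = AVC. MC = 80 - 60Q + 9Q^2; setting MC = AVC gives 6Q^2 - 30Q = 0, so Q = 5. min AVC = 5.
For P < £5 the firm produces nothing.

£5 per unit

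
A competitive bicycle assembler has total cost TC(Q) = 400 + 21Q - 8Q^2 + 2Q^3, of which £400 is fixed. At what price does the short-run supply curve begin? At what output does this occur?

£13 per unit, at Q = 2

The firm shuts down when price falls below the minimum of average variable cost. AVC = VC/Q = 21 - 8Q + 2Q^2.
At the minimum of AVC, MC = AVC. MC = 21 - 16Q + 6Q^2; setting MC = AVC gives 4Q^2 - 8Q = 0, so Q = 2. min AVC = 13.
For P < £13 the firm produces nothing.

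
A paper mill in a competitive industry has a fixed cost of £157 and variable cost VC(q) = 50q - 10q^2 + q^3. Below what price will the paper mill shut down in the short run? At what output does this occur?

The firm shuts down when price falls below the minimum of average variable cost. AVC = VC/q = 50 - 10q + q^2.
At the minimum of AVC, MC = AVC. MC = 50 - 20q + 3q^2; setting MC = AVC gives 2q^2 - 10q = 0, so q = 5. min AVC = 25.
So the shutdown price is £25.

£25 per unit, at q = 5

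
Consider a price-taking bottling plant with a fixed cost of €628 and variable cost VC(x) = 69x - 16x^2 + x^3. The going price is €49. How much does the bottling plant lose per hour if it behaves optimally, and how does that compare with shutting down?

Profit = -€228 at x = 10

AVC = 69 - 16x + x^2; min AVC = €5 at x = 8. Since P = €49 ≥ min AVC, the firm produces.
With MC = 69 - 32x + 3x^2, P = MC on the upward-sloping part at x* = 10.
TR = 49·10 = 490. TC = 628 + 90 = 718. Profit = 490 − 718 = -€228.
Shutting down would mean losing the fixed cost of €628, so operating at a loss of €228 is better by €400.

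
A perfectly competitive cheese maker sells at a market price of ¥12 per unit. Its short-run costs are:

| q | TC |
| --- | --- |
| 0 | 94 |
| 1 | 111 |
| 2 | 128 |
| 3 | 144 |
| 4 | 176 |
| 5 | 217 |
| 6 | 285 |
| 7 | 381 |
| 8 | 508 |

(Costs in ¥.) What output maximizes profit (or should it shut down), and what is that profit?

q = 0 (shut down); profit = -¥94

Tabulate TR − TC: q=0: -94; q=1: -99; q=2: -104; q=3: -108; q=4: -128; q=5: -157; q=6: -213; q=7: -297; q=8: -412.
Profit is highest at q = 0. Equivalently, the lowest AVC in the table is 50/3 ≈ ¥16.67 at q = 3, and P = ¥12 falls below it — price never covers variable cost, so the firm shuts down and loses only its fixed cost.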